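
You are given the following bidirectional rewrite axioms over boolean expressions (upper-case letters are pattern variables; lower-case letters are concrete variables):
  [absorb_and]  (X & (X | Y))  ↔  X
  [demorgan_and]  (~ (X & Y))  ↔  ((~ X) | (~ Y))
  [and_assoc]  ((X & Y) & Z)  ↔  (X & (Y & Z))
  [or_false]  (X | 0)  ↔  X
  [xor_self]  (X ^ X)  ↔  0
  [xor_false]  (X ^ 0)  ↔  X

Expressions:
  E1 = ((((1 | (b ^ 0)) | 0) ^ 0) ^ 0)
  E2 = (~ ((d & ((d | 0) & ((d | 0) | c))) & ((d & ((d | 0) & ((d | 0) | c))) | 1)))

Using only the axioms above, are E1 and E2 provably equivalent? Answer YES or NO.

All listed rules preserve value, hence provable equivalence implies equal values everywhere; look for a separating assignment.
b=0, c=0, d=1 gives E1 ↦ 1, E2 ↦ 0; values differ ⇒ not provably equivalent.

NO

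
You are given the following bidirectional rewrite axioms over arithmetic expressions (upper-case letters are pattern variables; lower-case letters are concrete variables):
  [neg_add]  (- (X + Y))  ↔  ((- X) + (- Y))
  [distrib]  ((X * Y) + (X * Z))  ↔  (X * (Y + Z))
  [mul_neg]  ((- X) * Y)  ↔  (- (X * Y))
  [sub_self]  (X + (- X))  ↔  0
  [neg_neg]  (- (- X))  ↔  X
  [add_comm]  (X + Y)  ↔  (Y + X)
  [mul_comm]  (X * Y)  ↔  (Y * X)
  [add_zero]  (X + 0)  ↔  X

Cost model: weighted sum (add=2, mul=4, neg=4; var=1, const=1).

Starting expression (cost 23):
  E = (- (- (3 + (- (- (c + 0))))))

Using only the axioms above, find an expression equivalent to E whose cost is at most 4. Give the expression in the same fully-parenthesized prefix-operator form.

(1) (- (- (c + 0)))  =[neg_neg →]=  (c + 0)    ⊢ (- (- (3 + (c + 0))))
(2) (c + 0)  =[add_zero →]=  c    ⊢ (- (- (3 + c)))
(3) (- (- (3 + c)))  =[neg_neg →]=  (3 + c)    ⊢ cost 4, within 4

(3 + c)   [cost 4]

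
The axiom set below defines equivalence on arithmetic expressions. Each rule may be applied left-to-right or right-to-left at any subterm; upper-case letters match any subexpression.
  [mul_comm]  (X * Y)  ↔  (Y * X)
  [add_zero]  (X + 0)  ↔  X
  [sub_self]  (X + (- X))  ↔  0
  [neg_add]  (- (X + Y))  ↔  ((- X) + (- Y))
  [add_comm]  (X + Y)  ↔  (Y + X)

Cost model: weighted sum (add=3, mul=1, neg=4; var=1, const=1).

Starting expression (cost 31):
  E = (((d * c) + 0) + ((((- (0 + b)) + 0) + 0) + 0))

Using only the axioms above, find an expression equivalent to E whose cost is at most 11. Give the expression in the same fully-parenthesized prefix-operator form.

step 1: add_zero (→) rewrites (((- (0 + b)) + 0) + 0) into ((- (0 + b)) + 0), now (((d * c) + 0) + (((- (0 + b)) + 0) + 0))
step 2: add_zero (→) rewrites ((- (0 + b)) + 0) into (- (0 + b)), now (((d * c) + 0) + ((- (0 + b)) + 0))
step 3: add_zero (→) rewrites ((d * c) + 0) into (d * c), now ((d * c) + ((- (0 + b)) + 0))
step 4: add_comm (→) rewrites ((d * c) + ((- (0 + b)) + 0)) into (((- (0 + b)) + 0) + (d * c))
step 5: add_comm (→) rewrites (0 + b) into (b + 0), now (((- (b + 0)) + 0) + (d * c))
step 6: add_zero (→) rewrites (b + 0) into b, now (((- b) + 0) + (d * c))
step 7: add_zero (→) rewrites ((- b) + 0) into (- b), reaching cost 11 (bound 11)

((- b) + (d * c))   [cost 11]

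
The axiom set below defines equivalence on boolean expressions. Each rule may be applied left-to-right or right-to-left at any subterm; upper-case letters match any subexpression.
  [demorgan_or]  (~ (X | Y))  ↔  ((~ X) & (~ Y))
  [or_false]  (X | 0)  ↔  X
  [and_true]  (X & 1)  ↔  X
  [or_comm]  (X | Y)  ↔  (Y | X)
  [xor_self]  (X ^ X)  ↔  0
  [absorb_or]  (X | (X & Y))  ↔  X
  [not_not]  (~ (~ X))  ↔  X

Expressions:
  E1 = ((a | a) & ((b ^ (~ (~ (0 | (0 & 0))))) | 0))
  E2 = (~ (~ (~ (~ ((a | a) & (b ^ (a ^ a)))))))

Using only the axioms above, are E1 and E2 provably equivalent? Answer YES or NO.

YES

(1) ((b ^ (~ (~ (0 | (0 & 0))))) | 0)  =[or_false →]=  (b ^ (~ (~ (0 | (0 & 0)))))    ⊢ ((a | a) & (b ^ (~ (~ (0 | (0 & 0))))))
(2) (0 | (0 & 0))  =[absorb_or →]=  0    ⊢ ((a | a) & (b ^ (~ (~ 0))))
(3) (~ (~ 0))  =[not_not →]=  0    ⊢ ((a | a) & (b ^ 0))
(4) 0  =[xor_self ←]=  (a ^ a)    ⊢ ((a | a) & (b ^ (a ^ a)))
(5) ((a | a) & (b ^ (a ^ a)))  =[not_not ←]=  (~ (~ ((a | a) & (b ^ (a ^ a)))))
(6) (~ (~ ((a | a) & (b ^ (a ^ a)))))  =[not_not ←]=  (~ (~ (~ (~ ((a | a) & (b ^ (a ^ a)))))))    ⊢ E2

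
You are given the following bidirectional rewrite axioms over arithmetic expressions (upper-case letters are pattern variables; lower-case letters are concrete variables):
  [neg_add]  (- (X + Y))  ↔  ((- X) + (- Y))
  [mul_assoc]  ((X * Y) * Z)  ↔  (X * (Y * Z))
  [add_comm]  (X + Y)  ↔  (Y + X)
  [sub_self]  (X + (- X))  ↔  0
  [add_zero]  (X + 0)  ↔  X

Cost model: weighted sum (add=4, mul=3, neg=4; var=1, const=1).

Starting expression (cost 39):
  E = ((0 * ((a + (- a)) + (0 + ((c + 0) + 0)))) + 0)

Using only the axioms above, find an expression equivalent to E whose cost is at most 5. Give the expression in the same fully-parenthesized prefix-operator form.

step 1: add_zero (→) rewrites ((0 * ((a + (- a)) + (0 + ((c + 0) + 0)))) + 0) into (0 * ((a + (- a)) + (0 + ((c + 0) + 0))))
step 2: add_zero (→) rewrites (c + 0) into c, now (0 * ((a + (- a)) + (0 + (c + 0))))
step 3: add_zero (→) rewrites (c + 0) into c, now (0 * ((a + (- a)) + (0 + c)))
step 4: sub_self (→) rewrites (a + (- a)) into 0, now (0 * (0 + (0 + c)))
step 5: add_comm (→) rewrites (0 + (0 + c)) into ((0 + c) + 0), now (0 * ((0 + c) + 0))
step 6: add_comm (→) rewrites (0 + c) into (c + 0), now (0 * ((c + 0) + 0))
step 7: add_zero (→) rewrites ((c + 0) + 0) into (c + 0), now (0 * (c + 0))
step 8: add_zero (→) rewrites (c + 0) into c, reaching cost 5 (bound 5)

(0 * c)   [cost 5]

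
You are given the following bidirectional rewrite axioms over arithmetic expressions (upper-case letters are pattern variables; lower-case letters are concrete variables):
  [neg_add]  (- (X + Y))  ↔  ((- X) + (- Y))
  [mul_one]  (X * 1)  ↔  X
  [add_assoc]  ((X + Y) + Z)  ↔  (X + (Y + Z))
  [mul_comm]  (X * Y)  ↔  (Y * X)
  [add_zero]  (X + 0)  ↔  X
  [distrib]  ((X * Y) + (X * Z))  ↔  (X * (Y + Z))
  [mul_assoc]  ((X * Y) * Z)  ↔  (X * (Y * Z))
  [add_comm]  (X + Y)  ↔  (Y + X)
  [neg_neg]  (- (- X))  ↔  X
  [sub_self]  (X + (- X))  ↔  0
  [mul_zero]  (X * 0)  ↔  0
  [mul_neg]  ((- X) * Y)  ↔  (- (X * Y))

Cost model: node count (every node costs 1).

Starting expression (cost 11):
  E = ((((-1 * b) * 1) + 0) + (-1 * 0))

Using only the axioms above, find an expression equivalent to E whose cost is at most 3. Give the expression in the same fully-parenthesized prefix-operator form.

(-1 * b)   [cost 3]

step 1: add_zero (→) rewrites (((-1 * b) * 1) + 0) into ((-1 * b) * 1), now (((-1 * b) * 1) + (-1 * 0))
step 2: mul_one (→) rewrites ((-1 * b) * 1) into (-1 * b), now ((-1 * b) + (-1 * 0))
step 3: distrib (→) rewrites ((-1 * b) + (-1 * 0)) into (-1 * (b + 0))
step 4: add_zero (→) rewrites (b + 0) into b, reaching cost 3 (bound 3)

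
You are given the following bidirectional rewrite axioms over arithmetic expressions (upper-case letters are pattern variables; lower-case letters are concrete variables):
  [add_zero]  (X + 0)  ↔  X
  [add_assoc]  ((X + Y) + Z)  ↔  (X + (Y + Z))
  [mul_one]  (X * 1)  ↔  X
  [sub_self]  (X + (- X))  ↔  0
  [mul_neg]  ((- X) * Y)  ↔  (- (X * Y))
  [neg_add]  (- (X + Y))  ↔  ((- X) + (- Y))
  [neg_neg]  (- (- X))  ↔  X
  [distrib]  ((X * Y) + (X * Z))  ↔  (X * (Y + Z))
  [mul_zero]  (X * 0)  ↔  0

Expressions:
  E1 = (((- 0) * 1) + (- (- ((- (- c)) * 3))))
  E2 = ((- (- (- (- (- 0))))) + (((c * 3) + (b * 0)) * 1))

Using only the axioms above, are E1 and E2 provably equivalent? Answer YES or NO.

(1) ((- 0) * 1)  =[mul_one →]=  (- 0)    ⊢ ((- 0) + (- (- ((- (- c)) * 3))))
(2) (- (- ((- (- c)) * 3)))  =[neg_neg →]=  ((- (- c)) * 3)    ⊢ ((- 0) + ((- (- c)) * 3))
(3) (- (- c))  =[neg_neg →]=  c    ⊢ ((- 0) + (c * 3))
(4) (c * 3)  =[add_zero ←]=  ((c * 3) + 0)    ⊢ ((- 0) + ((c * 3) + 0))
(5) 0  =[mul_zero ←]=  (b * 0)    ⊢ ((- 0) + ((c * 3) + (b * 0)))
(6) ((c * 3) + (b * 0))  =[mul_one ←]=  (((c * 3) + (b * 0)) * 1)    ⊢ ((- 0) + (((c * 3) + (b * 0)) * 1))
(7) 0  =[neg_neg ←]=  (- (- 0))    ⊢ ((- (- (- 0))) + (((c * 3) + (b * 0)) * 1))
(8) (- (- (- 0)))  =[neg_neg ←]=  (- (- (- (- (- 0)))))    ⊢ E2

YES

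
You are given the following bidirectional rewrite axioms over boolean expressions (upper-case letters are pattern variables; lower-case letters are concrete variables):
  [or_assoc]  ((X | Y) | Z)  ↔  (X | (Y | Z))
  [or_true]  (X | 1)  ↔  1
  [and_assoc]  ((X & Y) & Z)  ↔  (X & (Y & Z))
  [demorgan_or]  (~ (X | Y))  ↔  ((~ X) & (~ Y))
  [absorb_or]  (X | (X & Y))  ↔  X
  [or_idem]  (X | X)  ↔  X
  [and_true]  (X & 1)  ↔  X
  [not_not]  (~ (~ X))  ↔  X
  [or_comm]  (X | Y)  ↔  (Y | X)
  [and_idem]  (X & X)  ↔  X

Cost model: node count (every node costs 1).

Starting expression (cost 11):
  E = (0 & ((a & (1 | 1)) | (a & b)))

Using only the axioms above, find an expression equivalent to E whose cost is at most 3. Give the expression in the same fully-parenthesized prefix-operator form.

(1) (1 | 1)  =[or_idem →]=  1    ⊢ (0 & ((a & 1) | (a & b)))
(2) (a & 1)  =[and_true →]=  a    ⊢ (0 & (a | (a & b)))
(3) (a | (a & b))  =[absorb_or →]=  a    ⊢ cost 3, within 3

(0 & a)   [cost 3]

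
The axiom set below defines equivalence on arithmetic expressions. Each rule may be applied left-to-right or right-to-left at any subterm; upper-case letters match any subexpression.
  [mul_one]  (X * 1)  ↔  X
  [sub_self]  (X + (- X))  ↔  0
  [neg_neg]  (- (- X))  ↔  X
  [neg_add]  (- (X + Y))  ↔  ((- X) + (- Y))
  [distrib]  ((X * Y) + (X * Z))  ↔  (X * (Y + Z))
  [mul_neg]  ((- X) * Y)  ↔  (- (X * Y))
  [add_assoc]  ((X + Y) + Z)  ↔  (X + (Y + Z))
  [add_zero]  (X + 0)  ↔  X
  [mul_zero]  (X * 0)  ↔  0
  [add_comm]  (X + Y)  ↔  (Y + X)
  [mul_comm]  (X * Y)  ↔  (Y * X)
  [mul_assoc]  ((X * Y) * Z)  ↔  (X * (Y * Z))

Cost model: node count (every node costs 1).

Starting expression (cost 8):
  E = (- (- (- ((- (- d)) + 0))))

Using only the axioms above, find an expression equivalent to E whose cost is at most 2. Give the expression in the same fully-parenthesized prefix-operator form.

(1) ((- (- d)) + 0)  =[add_zero →]=  (- (- d))    ⊢ (- (- (- (- (- d)))))
(2) (- (- (- (- d))))  =[neg_neg →]=  (- (- d))    ⊢ (- (- (- d)))
(3) (- (- d))  =[neg_neg →]=  d    ⊢ cost 2, within 2

(- d)   [cost 2]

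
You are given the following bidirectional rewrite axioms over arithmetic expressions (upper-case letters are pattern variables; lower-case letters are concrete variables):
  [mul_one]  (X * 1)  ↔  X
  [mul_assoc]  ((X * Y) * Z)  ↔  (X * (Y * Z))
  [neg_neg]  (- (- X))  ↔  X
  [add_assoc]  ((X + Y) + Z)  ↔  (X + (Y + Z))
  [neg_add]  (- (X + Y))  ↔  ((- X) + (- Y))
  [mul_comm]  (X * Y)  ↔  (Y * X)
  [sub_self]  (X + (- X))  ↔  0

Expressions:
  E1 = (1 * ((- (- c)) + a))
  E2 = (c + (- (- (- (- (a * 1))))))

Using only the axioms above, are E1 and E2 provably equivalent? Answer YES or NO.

(1) (1 * ((- (- c)) + a))  =[mul_comm →]=  (((- (- c)) + a) * 1)
(2) (((- (- c)) + a) * 1)  =[mul_one →]=  ((- (- c)) + a)
(3) (- (- c))  =[neg_neg →]=  c    ⊢ (c + a)
(4) a  =[neg_neg ←]=  (- (- a))    ⊢ (c + (- (- a)))
(5) (- a)  =[neg_neg ←]=  (- (- (- a)))    ⊢ (c + (- (- (- (- a)))))
(6) a  =[mul_one ←]=  (a * 1)    ⊢ E2

YES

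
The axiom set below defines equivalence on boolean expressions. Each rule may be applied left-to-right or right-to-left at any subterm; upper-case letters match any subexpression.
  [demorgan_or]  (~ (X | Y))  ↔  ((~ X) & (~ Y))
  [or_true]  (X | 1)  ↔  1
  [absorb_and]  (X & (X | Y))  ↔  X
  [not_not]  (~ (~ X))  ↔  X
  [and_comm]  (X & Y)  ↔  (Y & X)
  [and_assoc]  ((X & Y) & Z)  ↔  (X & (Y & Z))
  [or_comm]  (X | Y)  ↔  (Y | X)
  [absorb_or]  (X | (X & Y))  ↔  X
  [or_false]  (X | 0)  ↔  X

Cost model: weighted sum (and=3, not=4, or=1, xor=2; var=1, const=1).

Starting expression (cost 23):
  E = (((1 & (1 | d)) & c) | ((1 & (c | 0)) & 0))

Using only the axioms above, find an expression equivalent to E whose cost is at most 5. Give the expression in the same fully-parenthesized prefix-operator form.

1. [absorb_and →] (1 & (1 | d))  →  1;  E = ((1 & c) | ((1 & (c | 0)) & 0))
2. [or_false →] (c | 0)  →  c;  E = ((1 & c) | ((1 & c) & 0))
3. [absorb_or →] ((1 & c) | ((1 & c) & 0))  →  (1 & c);  cost 5 ≤ 5, done

(1 & c)   [cost 5]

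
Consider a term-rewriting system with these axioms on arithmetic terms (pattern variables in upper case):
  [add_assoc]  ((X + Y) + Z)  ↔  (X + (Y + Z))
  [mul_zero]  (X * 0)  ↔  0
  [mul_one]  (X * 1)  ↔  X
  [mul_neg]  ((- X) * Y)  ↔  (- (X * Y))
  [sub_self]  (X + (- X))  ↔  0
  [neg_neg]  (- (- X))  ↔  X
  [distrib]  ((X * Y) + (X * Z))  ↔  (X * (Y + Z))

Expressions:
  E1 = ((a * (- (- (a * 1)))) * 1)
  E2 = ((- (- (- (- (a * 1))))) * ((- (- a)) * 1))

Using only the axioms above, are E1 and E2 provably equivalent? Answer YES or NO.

step 1: mul_one (→) rewrites ((a * (- (- (a * 1)))) * 1) into (a * (- (- (a * 1))))
step 2: mul_one (→) rewrites (a * 1) into a, now (a * (- (- a)))
step 3: neg_neg (→) rewrites (- (- a)) into a, now (a * a)
step 4: mul_one (←) rewrites a into (a * 1), now ((a * 1) * a)
step 5: mul_one (←) rewrites a into (a * 1), now ((a * 1) * (a * 1))
step 6: neg_neg (←) rewrites (a * 1) into (- (- (a * 1))), now ((- (- (a * 1))) * (a * 1))
step 7: neg_neg (←) rewrites a into (- (- a)), now ((- (- (a * 1))) * ((- (- a)) * 1))
step 8: neg_neg (←) rewrites (- (- (a * 1))) into (- (- (- (- (a * 1))))), which is E2

YES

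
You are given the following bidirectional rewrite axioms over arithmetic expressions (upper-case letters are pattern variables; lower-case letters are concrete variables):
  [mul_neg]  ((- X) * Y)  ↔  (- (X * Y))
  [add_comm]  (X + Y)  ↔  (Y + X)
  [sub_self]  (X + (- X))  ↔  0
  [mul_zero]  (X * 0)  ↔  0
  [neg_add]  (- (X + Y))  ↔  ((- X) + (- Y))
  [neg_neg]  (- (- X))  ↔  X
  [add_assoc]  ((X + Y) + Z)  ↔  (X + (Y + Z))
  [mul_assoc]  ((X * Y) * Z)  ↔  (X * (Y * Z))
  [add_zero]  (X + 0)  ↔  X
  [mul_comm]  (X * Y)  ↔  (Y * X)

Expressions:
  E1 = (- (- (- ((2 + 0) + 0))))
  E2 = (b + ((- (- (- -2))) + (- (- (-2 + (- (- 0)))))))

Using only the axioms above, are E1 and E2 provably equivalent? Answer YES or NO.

The axioms are sound identities: if E1 ↔* E2 then E1 and E2 evaluate identically under any assignment.
Under b=0: E1 evaluates to -2, E2 to 0. Distinct ⇒ no rewrite sequence connects them.

NO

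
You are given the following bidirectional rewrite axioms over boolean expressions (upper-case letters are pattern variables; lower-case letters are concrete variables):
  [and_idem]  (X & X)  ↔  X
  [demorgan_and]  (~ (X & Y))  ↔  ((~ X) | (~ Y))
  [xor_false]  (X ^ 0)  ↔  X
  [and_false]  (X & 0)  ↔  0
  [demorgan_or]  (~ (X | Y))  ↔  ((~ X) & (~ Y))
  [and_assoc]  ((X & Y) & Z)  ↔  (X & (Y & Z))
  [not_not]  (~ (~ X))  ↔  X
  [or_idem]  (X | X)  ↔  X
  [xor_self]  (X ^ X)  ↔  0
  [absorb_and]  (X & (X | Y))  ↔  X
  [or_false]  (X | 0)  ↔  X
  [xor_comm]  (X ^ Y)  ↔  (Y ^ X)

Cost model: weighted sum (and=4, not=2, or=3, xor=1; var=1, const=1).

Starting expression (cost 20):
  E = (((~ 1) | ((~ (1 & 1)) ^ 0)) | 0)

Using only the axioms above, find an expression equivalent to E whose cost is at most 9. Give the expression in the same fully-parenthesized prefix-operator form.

((~ 1) | (~ 1))   [cost 9]

1. [or_false →] (((~ 1) | ((~ (1 & 1)) ^ 0)) | 0)  →  ((~ 1) | ((~ (1 & 1)) ^ 0))
2. [xor_false →] ((~ (1 & 1)) ^ 0)  →  (~ (1 & 1));  E = ((~ 1) | (~ (1 & 1)))
3. [and_idem →] (1 & 1)  →  1;  cost 9 ≤ 9, done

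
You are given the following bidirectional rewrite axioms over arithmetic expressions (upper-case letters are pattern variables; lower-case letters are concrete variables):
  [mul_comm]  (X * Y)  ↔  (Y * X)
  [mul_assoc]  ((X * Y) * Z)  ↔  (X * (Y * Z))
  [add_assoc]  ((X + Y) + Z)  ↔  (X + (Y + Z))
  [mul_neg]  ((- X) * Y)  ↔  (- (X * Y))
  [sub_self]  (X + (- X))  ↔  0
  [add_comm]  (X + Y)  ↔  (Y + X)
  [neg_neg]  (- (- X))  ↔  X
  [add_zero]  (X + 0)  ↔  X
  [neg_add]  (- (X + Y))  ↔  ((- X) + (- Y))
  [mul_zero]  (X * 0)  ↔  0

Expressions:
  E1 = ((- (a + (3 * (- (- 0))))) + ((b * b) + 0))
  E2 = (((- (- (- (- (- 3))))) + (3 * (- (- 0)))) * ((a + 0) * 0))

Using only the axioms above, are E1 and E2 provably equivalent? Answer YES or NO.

All listed rules preserve value, hence provable equivalence implies equal values everywhere; look for a separating assignment.
a=0, b=1 gives E1 ↦ 1, E2 ↦ 0; values differ ⇒ not provably equivalent.

NO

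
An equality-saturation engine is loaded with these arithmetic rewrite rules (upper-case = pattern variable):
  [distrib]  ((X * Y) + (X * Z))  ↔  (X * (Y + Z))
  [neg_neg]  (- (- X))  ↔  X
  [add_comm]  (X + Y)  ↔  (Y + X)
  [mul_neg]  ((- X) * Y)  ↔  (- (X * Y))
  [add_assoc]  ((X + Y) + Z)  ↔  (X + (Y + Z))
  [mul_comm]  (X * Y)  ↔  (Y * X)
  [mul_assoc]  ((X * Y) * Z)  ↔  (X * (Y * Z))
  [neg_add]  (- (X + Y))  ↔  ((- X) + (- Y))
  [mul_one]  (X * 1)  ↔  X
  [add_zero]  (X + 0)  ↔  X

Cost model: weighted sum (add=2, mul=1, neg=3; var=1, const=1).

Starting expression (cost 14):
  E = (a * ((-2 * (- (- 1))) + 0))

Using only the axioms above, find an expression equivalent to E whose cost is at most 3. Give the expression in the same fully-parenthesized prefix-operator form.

(a * -2)   [cost 3]

(1) ((-2 * (- (- 1))) + 0)  =[add_zero →]=  (-2 * (- (- 1)))    ⊢ (a * (-2 * (- (- 1))))
(2) (- (- 1))  =[neg_neg →]=  1    ⊢ (a * (-2 * 1))
(3) (-2 * 1)  =[mul_one →]=  -2    ⊢ cost 3, within 3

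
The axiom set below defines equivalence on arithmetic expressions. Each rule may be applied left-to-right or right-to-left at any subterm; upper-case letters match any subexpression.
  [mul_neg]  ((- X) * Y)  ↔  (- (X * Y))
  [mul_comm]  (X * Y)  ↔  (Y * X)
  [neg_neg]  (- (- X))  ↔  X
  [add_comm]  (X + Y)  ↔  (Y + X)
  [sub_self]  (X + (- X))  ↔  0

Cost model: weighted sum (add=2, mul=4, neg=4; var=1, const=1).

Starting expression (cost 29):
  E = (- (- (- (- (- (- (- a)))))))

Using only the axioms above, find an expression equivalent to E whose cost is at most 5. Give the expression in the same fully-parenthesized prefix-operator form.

(- a)   [cost 5]

(1) (- (- (- (- a))))  =[neg_neg →]=  (- (- a))    ⊢ (- (- (- (- (- a)))))
(2) (- (- a))  =[neg_neg →]=  a    ⊢ (- (- (- a)))
(3) (- (- (- a)))  =[neg_neg →]=  (- a)    ⊢ cost 5, within 5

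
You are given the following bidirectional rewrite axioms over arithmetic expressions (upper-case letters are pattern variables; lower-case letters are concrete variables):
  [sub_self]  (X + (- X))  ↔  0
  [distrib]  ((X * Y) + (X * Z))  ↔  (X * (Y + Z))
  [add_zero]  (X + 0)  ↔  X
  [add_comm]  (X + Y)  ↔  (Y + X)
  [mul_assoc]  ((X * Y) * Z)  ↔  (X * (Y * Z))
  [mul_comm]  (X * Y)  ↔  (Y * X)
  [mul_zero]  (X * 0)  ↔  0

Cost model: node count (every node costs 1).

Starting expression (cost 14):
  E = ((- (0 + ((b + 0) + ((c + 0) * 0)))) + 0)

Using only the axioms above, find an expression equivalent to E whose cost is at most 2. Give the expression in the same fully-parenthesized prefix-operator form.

(1) ((- (0 + ((b + 0) + ((c + 0) * 0)))) + 0)  =[add_zero →]=  (- (0 + ((b + 0) + ((c + 0) * 0))))
(2) (b + 0)  =[add_zero →]=  b    ⊢ (- (0 + (b + ((c + 0) * 0))))
(3) (c + 0)  =[add_zero →]=  c    ⊢ (- (0 + (b + (c * 0))))
(4) (0 + (b + (c * 0)))  =[add_comm →]=  ((b + (c * 0)) + 0)    ⊢ (- ((b + (c * 0)) + 0))
(5) (c * 0)  =[mul_zero →]=  0    ⊢ (- ((b + 0) + 0))
(6) (b + 0)  =[add_zero →]=  b    ⊢ (- (b + 0))
(7) (b + 0)  =[add_zero →]=  b    ⊢ cost 2, within 2

(- b)   [cost 2]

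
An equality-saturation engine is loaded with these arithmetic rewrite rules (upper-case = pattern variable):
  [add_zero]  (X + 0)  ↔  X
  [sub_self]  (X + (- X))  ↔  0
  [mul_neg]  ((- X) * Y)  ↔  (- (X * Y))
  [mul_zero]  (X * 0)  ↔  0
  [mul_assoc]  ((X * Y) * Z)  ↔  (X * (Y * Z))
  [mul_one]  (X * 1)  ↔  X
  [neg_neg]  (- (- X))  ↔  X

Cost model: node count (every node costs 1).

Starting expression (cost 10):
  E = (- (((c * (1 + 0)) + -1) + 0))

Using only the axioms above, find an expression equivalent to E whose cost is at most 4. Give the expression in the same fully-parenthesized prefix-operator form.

(- (c + -1))   [cost 4]

(1) (1 + 0)  =[add_zero →]=  1    ⊢ (- (((c * 1) + -1) + 0))
(2) (c * 1)  =[mul_one →]=  c    ⊢ (- ((c + -1) + 0))
(3) ((c + -1) + 0)  =[add_zero →]=  (c + -1)    ⊢ cost 4, within 4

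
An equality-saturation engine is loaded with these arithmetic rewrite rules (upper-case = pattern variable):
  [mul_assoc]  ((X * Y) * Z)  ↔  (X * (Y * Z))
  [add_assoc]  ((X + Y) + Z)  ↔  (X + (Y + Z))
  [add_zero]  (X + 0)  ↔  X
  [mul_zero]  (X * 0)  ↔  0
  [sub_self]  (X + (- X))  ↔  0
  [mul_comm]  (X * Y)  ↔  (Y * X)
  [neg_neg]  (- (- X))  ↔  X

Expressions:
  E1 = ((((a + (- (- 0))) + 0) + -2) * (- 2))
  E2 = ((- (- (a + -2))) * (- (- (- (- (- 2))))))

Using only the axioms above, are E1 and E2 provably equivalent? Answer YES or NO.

1. [neg_neg →] (- (- 0))  →  0;  E1 = ((((a + 0) + 0) + -2) * (- 2))
2. [add_zero →] (a + 0)  →  a;  E1 = (((a + 0) + -2) * (- 2))
3. [add_zero →] (a + 0)  →  a;  E1 = ((a + -2) * (- 2))
4. [neg_neg ←] (a + -2)  →  (- (- (a + -2)));  E1 = ((- (- (a + -2))) * (- 2))
5. [neg_neg ←] 2  →  (- (- 2));  E1 = ((- (- (a + -2))) * (- (- (- 2))))
6. [neg_neg ←] (- (- 2))  →  (- (- (- (- 2))));  this is E2

YES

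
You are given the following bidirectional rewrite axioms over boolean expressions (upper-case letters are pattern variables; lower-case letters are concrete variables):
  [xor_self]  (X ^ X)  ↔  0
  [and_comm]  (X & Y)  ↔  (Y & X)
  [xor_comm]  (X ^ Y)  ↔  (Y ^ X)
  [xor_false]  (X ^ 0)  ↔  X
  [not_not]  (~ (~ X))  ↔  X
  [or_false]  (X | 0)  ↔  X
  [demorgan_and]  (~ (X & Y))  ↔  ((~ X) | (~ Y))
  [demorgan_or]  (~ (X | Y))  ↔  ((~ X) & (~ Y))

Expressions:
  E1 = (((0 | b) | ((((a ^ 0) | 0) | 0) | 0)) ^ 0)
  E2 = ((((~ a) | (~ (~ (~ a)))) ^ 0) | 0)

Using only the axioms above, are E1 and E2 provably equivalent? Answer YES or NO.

The axioms are sound identities: if E1 ↔* E2 then E1 and E2 evaluate identically under any assignment.
Under a=0, b=0: E1 evaluates to 0, E2 to 1. Distinct ⇒ no rewrite sequence connects them.

NO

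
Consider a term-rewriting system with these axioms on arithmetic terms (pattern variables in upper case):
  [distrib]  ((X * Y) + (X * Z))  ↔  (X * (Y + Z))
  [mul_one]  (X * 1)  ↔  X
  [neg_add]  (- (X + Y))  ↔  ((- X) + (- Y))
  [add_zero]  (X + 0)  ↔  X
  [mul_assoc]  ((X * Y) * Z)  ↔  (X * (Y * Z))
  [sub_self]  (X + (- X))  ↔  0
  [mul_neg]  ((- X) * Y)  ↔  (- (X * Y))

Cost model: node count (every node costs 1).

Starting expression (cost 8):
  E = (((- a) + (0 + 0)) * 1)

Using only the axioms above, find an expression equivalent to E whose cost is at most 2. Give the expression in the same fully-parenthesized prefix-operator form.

step 1: add_zero (→) rewrites (0 + 0) into 0, now (((- a) + 0) * 1)
step 2: mul_one (→) rewrites (((- a) + 0) * 1) into ((- a) + 0)
step 3: add_zero (→) rewrites ((- a) + 0) into (- a), reaching cost 2 (bound 2)

(- a)   [cost 2]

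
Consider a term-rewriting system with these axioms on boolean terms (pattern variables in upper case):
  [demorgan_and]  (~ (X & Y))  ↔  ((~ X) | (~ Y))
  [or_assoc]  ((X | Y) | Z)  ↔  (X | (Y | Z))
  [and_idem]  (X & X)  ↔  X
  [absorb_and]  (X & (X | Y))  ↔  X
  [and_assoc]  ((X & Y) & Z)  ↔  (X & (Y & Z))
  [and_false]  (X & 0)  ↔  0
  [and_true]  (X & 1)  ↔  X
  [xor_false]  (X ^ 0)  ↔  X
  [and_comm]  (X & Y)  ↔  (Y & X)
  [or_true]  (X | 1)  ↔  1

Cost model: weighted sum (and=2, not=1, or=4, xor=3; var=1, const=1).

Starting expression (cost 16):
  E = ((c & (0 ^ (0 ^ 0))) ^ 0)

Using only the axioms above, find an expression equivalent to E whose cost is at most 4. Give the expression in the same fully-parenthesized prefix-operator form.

1. [xor_false →] (0 ^ 0)  →  0;  E = ((c & (0 ^ 0)) ^ 0)
2. [xor_false →] (0 ^ 0)  →  0;  E = ((c & 0) ^ 0)
3. [xor_false →] ((c & 0) ^ 0)  →  (c & 0);  cost 4 ≤ 4, done

(c & 0)   [cost 4]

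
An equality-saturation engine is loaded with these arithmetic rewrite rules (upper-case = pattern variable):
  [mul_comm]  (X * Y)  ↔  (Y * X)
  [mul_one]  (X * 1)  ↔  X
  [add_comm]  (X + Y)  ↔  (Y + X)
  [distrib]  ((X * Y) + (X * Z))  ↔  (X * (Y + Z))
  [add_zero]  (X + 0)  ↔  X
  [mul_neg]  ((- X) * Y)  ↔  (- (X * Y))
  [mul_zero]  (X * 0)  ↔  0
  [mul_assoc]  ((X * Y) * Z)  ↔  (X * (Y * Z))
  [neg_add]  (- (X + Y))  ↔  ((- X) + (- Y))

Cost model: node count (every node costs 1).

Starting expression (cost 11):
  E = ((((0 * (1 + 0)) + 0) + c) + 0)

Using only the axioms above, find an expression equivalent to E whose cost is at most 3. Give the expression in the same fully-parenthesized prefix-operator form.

(0 + c)   [cost 3]

(1) (1 + 0)  =[add_zero →]=  1    ⊢ ((((0 * 1) + 0) + c) + 0)
(2) (0 * 1)  =[mul_one →]=  0    ⊢ (((0 + 0) + c) + 0)
(3) (((0 + 0) + c) + 0)  =[add_zero →]=  ((0 + 0) + c)
(4) (0 + 0)  =[add_zero →]=  0    ⊢ cost 3, within 3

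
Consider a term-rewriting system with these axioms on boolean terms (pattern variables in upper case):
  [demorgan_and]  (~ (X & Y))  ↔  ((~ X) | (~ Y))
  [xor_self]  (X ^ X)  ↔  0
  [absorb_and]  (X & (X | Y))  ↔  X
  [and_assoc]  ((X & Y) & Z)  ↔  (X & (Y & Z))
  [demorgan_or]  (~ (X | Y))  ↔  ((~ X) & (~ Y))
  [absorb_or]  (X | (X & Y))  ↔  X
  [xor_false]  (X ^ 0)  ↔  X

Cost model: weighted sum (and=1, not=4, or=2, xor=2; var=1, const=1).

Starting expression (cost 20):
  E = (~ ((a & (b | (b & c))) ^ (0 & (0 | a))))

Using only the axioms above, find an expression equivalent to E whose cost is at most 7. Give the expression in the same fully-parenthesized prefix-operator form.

step 1: absorb_and (→) rewrites (0 & (0 | a)) into 0, now (~ ((a & (b | (b & c))) ^ 0))
step 2: xor_false (→) rewrites ((a & (b | (b & c))) ^ 0) into (a & (b | (b & c))), now (~ (a & (b | (b & c))))
step 3: absorb_or (→) rewrites (b | (b & c)) into b, reaching cost 7 (bound 7)

(~ (a & b))   [cost 7]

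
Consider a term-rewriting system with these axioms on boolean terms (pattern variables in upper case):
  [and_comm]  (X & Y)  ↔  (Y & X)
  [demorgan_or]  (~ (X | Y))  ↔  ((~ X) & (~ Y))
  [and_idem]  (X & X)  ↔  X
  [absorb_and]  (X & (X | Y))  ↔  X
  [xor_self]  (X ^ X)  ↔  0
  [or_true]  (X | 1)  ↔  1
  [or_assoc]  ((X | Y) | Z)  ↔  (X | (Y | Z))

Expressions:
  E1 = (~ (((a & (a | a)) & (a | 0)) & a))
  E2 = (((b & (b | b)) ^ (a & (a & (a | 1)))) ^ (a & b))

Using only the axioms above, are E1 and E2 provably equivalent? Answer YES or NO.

NO

Every axiom is a valid identity, so a rewrite proof would force E1 and E2 to agree under every assignment.
At a=0, b=0: E1 = 1 but E2 = 0; they differ, so no derivation exists.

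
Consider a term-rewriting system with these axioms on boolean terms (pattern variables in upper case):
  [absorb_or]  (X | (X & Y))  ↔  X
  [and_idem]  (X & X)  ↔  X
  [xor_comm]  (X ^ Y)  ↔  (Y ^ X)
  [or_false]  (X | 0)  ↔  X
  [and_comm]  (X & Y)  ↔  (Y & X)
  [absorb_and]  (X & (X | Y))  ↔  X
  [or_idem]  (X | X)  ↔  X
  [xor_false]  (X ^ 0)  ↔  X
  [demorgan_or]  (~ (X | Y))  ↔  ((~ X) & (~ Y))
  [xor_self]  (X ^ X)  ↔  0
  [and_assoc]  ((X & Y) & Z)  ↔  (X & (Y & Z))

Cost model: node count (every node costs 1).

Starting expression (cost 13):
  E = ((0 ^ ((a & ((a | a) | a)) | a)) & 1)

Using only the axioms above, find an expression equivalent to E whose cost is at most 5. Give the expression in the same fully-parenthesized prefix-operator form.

((0 ^ a) & 1)   [cost 5]

1. [or_idem →] (a | a)  →  a;  E = ((0 ^ ((a & (a | a)) | a)) & 1)
2. [absorb_and →] (a & (a | a))  →  a;  E = ((0 ^ (a | a)) & 1)
3. [or_idem →] (a | a)  →  a;  cost 5 ≤ 5, done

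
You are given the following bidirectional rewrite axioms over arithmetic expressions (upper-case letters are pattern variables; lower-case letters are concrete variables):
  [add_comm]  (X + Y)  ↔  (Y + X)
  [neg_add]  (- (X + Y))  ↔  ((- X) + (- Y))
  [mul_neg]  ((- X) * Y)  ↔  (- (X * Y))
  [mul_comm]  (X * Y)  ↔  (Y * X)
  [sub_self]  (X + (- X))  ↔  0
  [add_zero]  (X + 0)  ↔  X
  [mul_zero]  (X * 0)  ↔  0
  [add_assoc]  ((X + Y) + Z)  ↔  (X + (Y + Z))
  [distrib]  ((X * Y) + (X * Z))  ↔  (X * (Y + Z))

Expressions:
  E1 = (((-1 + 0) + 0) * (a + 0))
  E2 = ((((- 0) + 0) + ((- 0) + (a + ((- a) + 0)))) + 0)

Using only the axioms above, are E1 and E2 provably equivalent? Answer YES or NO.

All listed rules preserve value, hence provable equivalence implies equal values everywhere; look for a separating assignment.
a=1 gives E1 ↦ -1, E2 ↦ 0; values differ ⇒ not provably equivalent.

NO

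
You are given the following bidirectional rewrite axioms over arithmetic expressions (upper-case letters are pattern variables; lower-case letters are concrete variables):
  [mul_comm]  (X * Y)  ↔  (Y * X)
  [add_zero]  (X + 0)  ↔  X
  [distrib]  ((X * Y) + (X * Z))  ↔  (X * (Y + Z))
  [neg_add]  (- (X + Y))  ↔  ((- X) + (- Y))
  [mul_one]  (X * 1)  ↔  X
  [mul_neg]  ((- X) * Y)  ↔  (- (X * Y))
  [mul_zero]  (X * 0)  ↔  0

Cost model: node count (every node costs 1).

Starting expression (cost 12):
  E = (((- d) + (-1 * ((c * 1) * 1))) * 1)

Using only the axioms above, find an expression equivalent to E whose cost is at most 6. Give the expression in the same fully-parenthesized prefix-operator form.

((- d) + (-1 * c))   [cost 6]

(1) (c * 1)  =[mul_one →]=  c    ⊢ (((- d) + (-1 * (c * 1))) * 1)
(2) (((- d) + (-1 * (c * 1))) * 1)  =[mul_one →]=  ((- d) + (-1 * (c * 1)))
(3) (c * 1)  =[mul_one →]=  c    ⊢ cost 6, within 6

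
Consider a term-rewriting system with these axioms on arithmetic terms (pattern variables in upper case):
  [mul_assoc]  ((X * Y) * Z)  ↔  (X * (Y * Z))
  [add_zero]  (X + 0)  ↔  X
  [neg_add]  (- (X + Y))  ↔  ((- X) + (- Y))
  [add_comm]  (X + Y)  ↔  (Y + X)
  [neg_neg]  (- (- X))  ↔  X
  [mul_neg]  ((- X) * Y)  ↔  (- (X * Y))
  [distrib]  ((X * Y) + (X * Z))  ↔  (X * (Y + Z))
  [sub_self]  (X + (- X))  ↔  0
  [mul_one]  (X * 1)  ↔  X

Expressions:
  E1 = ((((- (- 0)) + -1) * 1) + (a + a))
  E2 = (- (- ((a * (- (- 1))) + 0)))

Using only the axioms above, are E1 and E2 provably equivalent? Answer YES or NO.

Every axiom is a valid identity, so a rewrite proof would force E1 and E2 to agree under every assignment.
At a=0: E1 = -1 but E2 = 0; they differ, so no derivation exists.

NO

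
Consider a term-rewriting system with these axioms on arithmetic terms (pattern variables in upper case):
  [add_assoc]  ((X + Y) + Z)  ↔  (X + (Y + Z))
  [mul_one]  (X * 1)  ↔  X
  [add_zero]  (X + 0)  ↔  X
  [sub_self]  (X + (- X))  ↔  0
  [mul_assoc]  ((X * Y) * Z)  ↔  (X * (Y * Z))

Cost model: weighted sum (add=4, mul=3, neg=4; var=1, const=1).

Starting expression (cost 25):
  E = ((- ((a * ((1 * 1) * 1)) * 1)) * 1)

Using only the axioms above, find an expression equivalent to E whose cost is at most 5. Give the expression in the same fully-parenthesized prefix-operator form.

(- a)   [cost 5]

1. [mul_one →] ((a * ((1 * 1) * 1)) * 1)  →  (a * ((1 * 1) * 1));  E = ((- (a * ((1 * 1) * 1))) * 1)
2. [mul_one →] ((1 * 1) * 1)  →  (1 * 1);  E = ((- (a * (1 * 1))) * 1)
3. [mul_one →] ((- (a * (1 * 1))) * 1)  →  (- (a * (1 * 1)))
4. [mul_one →] (1 * 1)  →  1;  E = (- (a * 1))
5. [mul_one →] (a * 1)  →  a;  cost 5 ≤ 5, done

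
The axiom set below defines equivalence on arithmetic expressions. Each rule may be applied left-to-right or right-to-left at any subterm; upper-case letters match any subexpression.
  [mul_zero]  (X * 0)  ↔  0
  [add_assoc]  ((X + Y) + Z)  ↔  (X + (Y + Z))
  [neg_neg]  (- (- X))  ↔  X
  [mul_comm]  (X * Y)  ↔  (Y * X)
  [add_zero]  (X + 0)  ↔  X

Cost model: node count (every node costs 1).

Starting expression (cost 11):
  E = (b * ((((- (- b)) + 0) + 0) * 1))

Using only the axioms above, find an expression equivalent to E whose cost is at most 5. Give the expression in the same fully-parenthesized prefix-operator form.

(1) (((- (- b)) + 0) + 0)  =[add_zero →]=  ((- (- b)) + 0)    ⊢ (b * (((- (- b)) + 0) * 1))
(2) (- (- b))  =[neg_neg →]=  b    ⊢ (b * ((b + 0) * 1))
(3) (b + 0)  =[add_zero →]=  b    ⊢ cost 5, within 5

(b * (b * 1))   [cost 5]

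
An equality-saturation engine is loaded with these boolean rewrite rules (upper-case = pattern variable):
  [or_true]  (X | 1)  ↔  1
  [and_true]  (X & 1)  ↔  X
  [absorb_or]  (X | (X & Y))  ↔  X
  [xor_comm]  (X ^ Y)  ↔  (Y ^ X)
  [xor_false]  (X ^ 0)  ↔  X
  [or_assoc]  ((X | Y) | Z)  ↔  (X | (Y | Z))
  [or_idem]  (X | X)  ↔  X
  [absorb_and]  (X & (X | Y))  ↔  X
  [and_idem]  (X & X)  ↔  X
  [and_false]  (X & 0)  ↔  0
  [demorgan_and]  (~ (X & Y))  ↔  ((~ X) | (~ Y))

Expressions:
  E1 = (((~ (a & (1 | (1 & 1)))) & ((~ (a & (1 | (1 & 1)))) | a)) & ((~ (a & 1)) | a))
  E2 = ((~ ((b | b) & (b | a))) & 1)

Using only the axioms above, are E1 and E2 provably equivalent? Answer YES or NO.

NO

The axioms are sound identities: if E1 ↔* E2 then E1 and E2 evaluate identically under any assignment.
Under a=0, b=1: E1 evaluates to 1, E2 to 0. Distinct ⇒ no rewrite sequence connects them.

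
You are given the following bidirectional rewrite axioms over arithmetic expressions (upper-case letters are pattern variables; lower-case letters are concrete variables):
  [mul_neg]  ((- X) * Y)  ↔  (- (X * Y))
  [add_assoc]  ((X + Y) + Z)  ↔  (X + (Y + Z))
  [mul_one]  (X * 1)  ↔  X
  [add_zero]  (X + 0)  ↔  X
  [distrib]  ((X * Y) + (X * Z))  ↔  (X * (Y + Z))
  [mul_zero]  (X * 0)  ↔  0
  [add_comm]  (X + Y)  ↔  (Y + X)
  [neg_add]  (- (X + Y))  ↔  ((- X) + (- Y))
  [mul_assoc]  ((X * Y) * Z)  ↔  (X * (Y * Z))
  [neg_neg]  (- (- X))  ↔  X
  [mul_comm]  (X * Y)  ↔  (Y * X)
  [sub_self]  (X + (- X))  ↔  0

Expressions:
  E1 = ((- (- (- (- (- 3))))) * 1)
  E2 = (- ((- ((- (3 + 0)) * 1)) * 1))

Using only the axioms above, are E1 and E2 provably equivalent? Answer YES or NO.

YES

step 1: neg_neg (→) rewrites (- (- 3)) into 3, now ((- (- (- 3))) * 1)
step 2: neg_neg (→) rewrites (- (- 3)) into 3, now ((- 3) * 1)
step 3: mul_one (→) rewrites ((- 3) * 1) into (- 3)
step 4: neg_neg (←) rewrites (- 3) into (- (- (- 3)))
step 5: mul_one (←) rewrites (- 3) into ((- 3) * 1), now (- (- ((- 3) * 1)))
step 6: mul_one (←) rewrites (- ((- 3) * 1)) into ((- ((- 3) * 1)) * 1), now (- ((- ((- 3) * 1)) * 1))
step 7: add_zero (←) rewrites 3 into (3 + 0), which is E2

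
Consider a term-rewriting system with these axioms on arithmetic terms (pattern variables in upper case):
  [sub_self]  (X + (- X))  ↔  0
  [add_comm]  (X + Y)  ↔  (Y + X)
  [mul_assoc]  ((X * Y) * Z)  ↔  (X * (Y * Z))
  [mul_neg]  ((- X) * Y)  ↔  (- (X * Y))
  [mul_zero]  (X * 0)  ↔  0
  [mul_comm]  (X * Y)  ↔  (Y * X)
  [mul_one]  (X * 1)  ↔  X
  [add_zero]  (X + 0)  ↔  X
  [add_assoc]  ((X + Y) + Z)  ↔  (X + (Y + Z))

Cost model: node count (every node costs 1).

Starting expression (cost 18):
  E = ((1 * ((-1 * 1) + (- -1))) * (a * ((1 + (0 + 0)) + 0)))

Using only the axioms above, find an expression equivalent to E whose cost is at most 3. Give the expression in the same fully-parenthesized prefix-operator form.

step 1: add_zero (→) rewrites ((1 + (0 + 0)) + 0) into (1 + (0 + 0)), now ((1 * ((-1 * 1) + (- -1))) * (a * (1 + (0 + 0))))
step 2: mul_one (→) rewrites (-1 * 1) into -1, now ((1 * (-1 + (- -1))) * (a * (1 + (0 + 0))))
step 3: add_zero (→) rewrites (0 + 0) into 0, now ((1 * (-1 + (- -1))) * (a * (1 + 0)))
step 4: mul_comm (→) rewrites ((1 * (-1 + (- -1))) * (a * (1 + 0))) into ((a * (1 + 0)) * (1 * (-1 + (- -1))))
step 5: add_zero (→) rewrites (1 + 0) into 1, now ((a * 1) * (1 * (-1 + (- -1))))
step 6: mul_comm (→) rewrites (1 * (-1 + (- -1))) into ((-1 + (- -1)) * 1), now ((a * 1) * ((-1 + (- -1)) * 1))
step 7: mul_one (→) rewrites ((-1 + (- -1)) * 1) into (-1 + (- -1)), now ((a * 1) * (-1 + (- -1)))
step 8: sub_self (→) rewrites (-1 + (- -1)) into 0, now ((a * 1) * 0)
step 9: mul_one (→) rewrites (a * 1) into a, reaching cost 3 (bound 3)

(a * 0)   [cost 3]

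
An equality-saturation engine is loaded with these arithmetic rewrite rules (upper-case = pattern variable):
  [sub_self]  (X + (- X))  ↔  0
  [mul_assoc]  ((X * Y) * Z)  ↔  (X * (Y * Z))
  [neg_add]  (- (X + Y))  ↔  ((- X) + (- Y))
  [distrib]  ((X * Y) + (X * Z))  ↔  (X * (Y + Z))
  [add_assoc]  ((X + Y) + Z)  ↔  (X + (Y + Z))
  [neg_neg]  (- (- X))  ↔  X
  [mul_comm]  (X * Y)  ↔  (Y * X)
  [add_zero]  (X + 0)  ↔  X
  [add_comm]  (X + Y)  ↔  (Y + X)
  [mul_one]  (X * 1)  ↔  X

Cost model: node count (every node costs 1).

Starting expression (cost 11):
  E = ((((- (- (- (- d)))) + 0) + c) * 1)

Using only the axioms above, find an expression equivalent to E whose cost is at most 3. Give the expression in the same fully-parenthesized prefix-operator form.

1. [neg_neg →] (- (- (- (- d))))  →  (- (- d));  E = ((((- (- d)) + 0) + c) * 1)
2. [add_zero →] ((- (- d)) + 0)  →  (- (- d));  E = (((- (- d)) + c) * 1)
3. [mul_one →] (((- (- d)) + c) * 1)  →  ((- (- d)) + c)
4. [neg_neg →] (- (- d))  →  d;  cost 3 ≤ 3, done

(d + c)   [cost 3]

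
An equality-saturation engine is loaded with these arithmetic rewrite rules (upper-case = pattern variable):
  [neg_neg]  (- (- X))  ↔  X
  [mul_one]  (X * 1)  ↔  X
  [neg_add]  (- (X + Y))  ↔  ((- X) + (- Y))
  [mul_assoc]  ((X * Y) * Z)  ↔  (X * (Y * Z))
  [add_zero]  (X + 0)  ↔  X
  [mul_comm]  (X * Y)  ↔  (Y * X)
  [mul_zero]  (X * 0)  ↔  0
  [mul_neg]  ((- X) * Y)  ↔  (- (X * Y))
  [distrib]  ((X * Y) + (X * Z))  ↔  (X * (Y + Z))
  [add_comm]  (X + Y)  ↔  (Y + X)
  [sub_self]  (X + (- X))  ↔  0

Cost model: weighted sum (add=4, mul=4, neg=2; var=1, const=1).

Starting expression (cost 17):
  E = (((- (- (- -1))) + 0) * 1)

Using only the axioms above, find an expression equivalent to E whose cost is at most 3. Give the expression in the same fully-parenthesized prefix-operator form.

step 1: neg_neg (→) rewrites (- (- -1)) into -1, now (((- -1) + 0) * 1)
step 2: mul_one (→) rewrites (((- -1) + 0) * 1) into ((- -1) + 0)
step 3: add_zero (→) rewrites ((- -1) + 0) into (- -1), reaching cost 3 (bound 3)

(- -1)   [cost 3]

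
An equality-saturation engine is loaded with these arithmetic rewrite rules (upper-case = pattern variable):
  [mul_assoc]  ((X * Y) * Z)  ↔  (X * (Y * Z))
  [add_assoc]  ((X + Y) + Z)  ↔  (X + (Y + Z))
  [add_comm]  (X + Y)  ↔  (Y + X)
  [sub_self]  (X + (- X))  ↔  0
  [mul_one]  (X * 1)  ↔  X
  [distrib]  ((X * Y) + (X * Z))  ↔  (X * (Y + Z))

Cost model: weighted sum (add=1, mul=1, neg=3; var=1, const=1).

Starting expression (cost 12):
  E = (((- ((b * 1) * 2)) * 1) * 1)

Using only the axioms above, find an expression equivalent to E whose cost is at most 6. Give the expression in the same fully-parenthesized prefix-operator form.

(- (b * 2))   [cost 6]

step 1: mul_one (→) rewrites ((- ((b * 1) * 2)) * 1) into (- ((b * 1) * 2)), now ((- ((b * 1) * 2)) * 1)
step 2: mul_one (→) rewrites ((- ((b * 1) * 2)) * 1) into (- ((b * 1) * 2))
step 3: mul_one (→) rewrites (b * 1) into b, reaching cost 6 (bound 6)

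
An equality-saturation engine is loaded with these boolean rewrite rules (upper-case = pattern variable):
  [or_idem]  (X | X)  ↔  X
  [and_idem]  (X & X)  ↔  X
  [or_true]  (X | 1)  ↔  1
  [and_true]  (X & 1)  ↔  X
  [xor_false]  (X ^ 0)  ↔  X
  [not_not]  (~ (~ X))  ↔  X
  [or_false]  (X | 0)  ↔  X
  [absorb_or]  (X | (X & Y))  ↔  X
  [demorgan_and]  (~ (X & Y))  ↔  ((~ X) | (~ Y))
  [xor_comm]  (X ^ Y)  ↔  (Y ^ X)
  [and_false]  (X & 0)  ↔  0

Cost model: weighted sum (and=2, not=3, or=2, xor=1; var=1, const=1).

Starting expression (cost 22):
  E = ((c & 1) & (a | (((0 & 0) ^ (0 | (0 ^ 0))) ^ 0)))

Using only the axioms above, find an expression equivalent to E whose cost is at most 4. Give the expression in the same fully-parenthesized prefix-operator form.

step 1: xor_false (→) rewrites (((0 & 0) ^ (0 | (0 ^ 0))) ^ 0) into ((0 & 0) ^ (0 | (0 ^ 0))), now ((c & 1) & (a | ((0 & 0) ^ (0 | (0 ^ 0)))))
step 2: xor_false (→) rewrites (0 ^ 0) into 0, now ((c & 1) & (a | ((0 & 0) ^ (0 | 0))))
step 3: and_true (→) rewrites (c & 1) into c, now (c & (a | ((0 & 0) ^ (0 | 0))))
step 4: and_idem (→) rewrites (0 & 0) into 0, now (c & (a | (0 ^ (0 | 0))))
step 5: or_idem (→) rewrites (0 | 0) into 0, now (c & (a | (0 ^ 0)))
step 6: xor_false (→) rewrites (0 ^ 0) into 0, now (c & (a | 0))
step 7: or_false (→) rewrites (a | 0) into a, reaching cost 4 (bound 4)

(c & a)   [cost 4]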